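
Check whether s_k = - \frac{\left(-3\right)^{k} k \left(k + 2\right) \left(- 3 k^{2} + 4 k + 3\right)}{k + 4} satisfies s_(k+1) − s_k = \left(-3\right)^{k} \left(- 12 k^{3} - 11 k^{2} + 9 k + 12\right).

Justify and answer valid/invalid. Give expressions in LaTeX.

s_(k+1) = 3*(-3)**k*(k + 1)*(k + 3)*(4*k - 3*(k + 1)**2 + 7)/(k + 5)
s_(k+1) − s_k = (-3)**k*(-12*k**5 - 95*k**4 - 206*k**3 - 65*k**2 + 186*k + 144)/(k**2 + 9*k + 20)
(s_(k+1) − s_k) − t_k = (-3)**k*(24*k**4 + 124*k**3 + 62*k**2 - 102*k - 96)/(k**2 + 9*k + 20)

Invalid: residual \frac{\left(-3\right)^{k} \left(24 k^{4} + 124 k^{3} + 62 k^{2} - 102 k - 96\right)}{k^{2} + 9 k + 20} ≠ 0.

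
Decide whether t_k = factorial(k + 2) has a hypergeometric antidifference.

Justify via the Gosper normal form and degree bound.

Step 1: r(k) = k + 3.
So A=k + 3 and B=1, with C=1.
Key eq: (k + 3)·f(k+1) = (1)·f(k) + (1).
Bound: deg f ≤ -1.
deg f ≤ -1 is impossible — no certificate.

No — t_k has no hypergeometric antidifference.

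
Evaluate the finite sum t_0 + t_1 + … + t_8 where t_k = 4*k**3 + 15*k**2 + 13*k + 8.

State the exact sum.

Σ = 8784

Ratio r(k) = (4*k**3 + 27*k**2 + 55*k + 40)/(4*k**3 + 15*k**2 + 13*k + 8).
Normal form (A,B,C) = (1, 1, k**3 + 15*k**2/4 + 13*k/4 + 2).
Key eq: (1)·f(k+1) = (1)·f(k) + (k**3 + 15*k**2/4 + 13*k/4 + 2).
Degrees (0,0,3) ⇒ d ≤ 4.
Solving with deg f ≤ 4: f(k) = k*(k**3 + 3*k**2 + 4)/4.
Certificate R = B(k−1)f/C = k*(k**3 + 3*k**2 + 4)/(4*k**3 + 15*k**2 + 13*k + 8) gives s_k = k*(k**3 + 3*k**2 + 4).
Δs = 4*k**3 + 15*k**2 + 13*k + 8, as required.
Telescoping: Σ = s_(9) − s_(0) = 8784 − (0) = 8784.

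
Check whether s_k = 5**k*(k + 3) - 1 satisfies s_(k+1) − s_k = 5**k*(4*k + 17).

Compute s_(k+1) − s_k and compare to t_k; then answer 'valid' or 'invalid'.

s_(k+1) = 5**(k + 1)*(k + 4) - 1
s_(k+1) − s_k = 5**k*(4*k + 17)
(s_(k+1) − s_k) − t_k = 0

Valid: the claim telescopes to t_k.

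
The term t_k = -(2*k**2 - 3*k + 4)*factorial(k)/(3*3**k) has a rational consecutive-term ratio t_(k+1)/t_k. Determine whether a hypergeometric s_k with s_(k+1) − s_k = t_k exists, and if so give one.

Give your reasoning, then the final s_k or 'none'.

s_k = -(2*k - 1)*factorial(k)/3**k

t_(k+1)/t_k = (k + 1)*(-3*k + 2*(k + 1)**2 + 1)/(3*(2*k**2 - 3*k + 4)).
Take A(k)=k/3 + 1/3, B(k)=1, C(k)=k**2 - 3*k/2 + 2.
Key eq: (k/3 + 1/3)·f(k+1) = (1)·f(k) + (k**2 - 3*k/2 + 2).
deg f ≤ 1 (via 1,0,2).
Match coefficients ⇒ f(k) = 3*(2*k - 1)/2.
R(k) = B(k−1)·f(k)/C(k) = 3*(2*k - 1)/(2*k**2 - 3*k + 4); s_k = R·t_k = -(2*k - 1)*factorial(k)/3**k.
Verify: -(2*k**2 - 3*k + 4)*factorial(k)/(3*3**k) matches t_k.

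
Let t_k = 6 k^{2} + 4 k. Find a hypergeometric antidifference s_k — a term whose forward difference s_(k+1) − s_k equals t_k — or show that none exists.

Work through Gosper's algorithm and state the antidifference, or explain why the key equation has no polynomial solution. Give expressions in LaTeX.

s_k = k \left(2 k^{2} - k - 1\right)

Step 1: r(k) = (3*k**2 + 8*k + 5)/(k*(3*k + 2)).
So A=1 and B=1, with C=k**2 + 2*k/3.
f must satisfy (1)·f(k+1) − (1)·f(k) = k**2 + 2*k/3.
From deg A=0, deg B=0, deg C=2: d=3.
Solve for f: f(k) = k*(k - 1)*(2*k + 1)/6 (degree 3 ≤ 3).
Get s_k = R·t_k = k*(2*k**2 - k - 1) with R(k) = B(k−1)f(k)/C(k) = (k - 1)*(2*k + 1)/(2*(3*k + 2)).
Verify: 2*k*(3*k + 2) matches t_k.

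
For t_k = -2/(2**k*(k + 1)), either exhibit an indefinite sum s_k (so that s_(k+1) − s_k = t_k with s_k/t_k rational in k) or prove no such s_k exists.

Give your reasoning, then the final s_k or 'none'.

none (Gosper's algorithm certifies no s_k)

Step 1: r(k) = (k + 1)/(2*(k + 2)).
Gosper form: A/B · C(k+1)/C(k) with A=k/2 + 1/2, B=k + 2, C=1.
Solve (k/2 + 1/2)·f(k+1) − (k + 1)·f(k) = 1.
Degrees (1,1,0) ⇒ d ≤ -1.
d = -1 < 0 ⇒ no nonzero polynomial f; not summable.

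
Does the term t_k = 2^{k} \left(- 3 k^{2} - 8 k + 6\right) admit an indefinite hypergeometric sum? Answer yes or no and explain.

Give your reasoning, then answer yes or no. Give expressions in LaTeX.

Yes. s_k = 2^{k} \left(- 3 k^{2} + 4 k + 4\right).

Ratio r(k) = 2*(3*k**2 + 14*k + 5)/(3*k**2 + 8*k - 6).
Normal form (A,B,C) = (2, 1, k**2 + 8*k/3 - 2).
f must satisfy (2)·f(k+1) − (1)·f(k) = k**2 + 8*k/3 - 2.
Bound: deg f ≤ 2.
Coefficient equations give f(k) = (k - 2)*(3*k + 2)/3.
Get s_k = R·t_k = 2**k*(-3*k**2 + 4*k + 4) with R(k) = B(k−1)f(k)/C(k) = (k - 2)*(3*k + 2)/(3*k**2 + 8*k - 6).
s_(k+1) − s_k = 2**k*(-3*k**2 - 8*k + 6) = t_k.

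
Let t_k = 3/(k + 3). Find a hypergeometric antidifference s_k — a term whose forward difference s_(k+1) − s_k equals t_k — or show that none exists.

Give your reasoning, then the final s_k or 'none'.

Compute t_(k+1)/t_k: get (k + 3)/(k + 4).
Normal form (A,B,C) = (k + 3, k + 4, 1).
Set up (k + 3)·f(k+1) − (k + 3)·f(k) − (1) = 0.
Bound: deg f ≤ 0.
Put f(k) = c0: A·f(k+1) − B(k−1)·f(k) − C = -1; need -1 = 0 — inconsistent ⇒ no f, not summable.

no hypergeometric antidifference exists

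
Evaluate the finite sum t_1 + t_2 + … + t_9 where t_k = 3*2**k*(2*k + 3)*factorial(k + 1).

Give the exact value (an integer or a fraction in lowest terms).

Ratio r(k) = 2*(k + 2)*(2*k + 5)/(2*k + 3).
A = 2*k + 4, B = 1, C = k + 3/2.
f must satisfy (2*k + 4)·f(k+1) − (1)·f(k) = k + 3/2.
From deg A=1, deg B=0, deg C=1: d=0.
Solve for f: f(k) = 1/2 (degree 0 ≤ 0).
Get s_k = R·t_k = 3*2**k*factorial(k + 1) with R(k) = B(k−1)f(k)/C(k) = 1/(2*k + 3).
Δs = 3*2**k*(2*k + 3)*factorial(k + 1), as required.
Σ_(k=1)^(9) t_k = s_(10) − s_(1) = 122624409600 − (12) = 122624409588.

Σ = 122624409588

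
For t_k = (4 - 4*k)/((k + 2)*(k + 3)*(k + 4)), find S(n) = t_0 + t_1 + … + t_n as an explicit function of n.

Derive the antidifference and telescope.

S(n) = (-n**2 + 5*n + 6)/(3*(n**2 + 7*n + 12))

Step 1: r(k) = k*(k + 2)/((k - 1)*(k + 5)).
A = k + 2, B = k + 5, C = k - 1.
f must satisfy (k + 2)·f(k+1) − (k + 4)·f(k) = k - 1.
Bound: deg f ≤ 2.
Match coefficients ⇒ f(k) = k*(k - 7)/12.
Certificate R = B(k−1)f/C = k*(k - 7)*(k + 4)/(12*(k - 1)) gives s_k = -k*(k - 7)/(3*(k + 2)*(k + 3)).
Δs = 4*(1 - k)/(k**3 + 9*k**2 + 26*k + 24), as required.
Σ_(k=0)^n t_k = s_(n+1) − s_(0) = ((-n**2 + 5*n + 6)/(3*(n**2 + 7*n + 12))) − (0), i.e. (-n**2 + 5*n + 6)/(3*(n**2 + 7*n + 12)).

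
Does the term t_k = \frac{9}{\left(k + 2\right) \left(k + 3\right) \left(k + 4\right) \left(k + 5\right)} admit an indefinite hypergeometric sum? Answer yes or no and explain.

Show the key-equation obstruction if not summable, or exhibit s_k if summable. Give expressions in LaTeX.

The ratio is (k + 2)/(k + 6).
Factor: A=k + 2; B=k + 6; C=1.
Key eq: (k + 2)·f(k+1) = (k + 5)·f(k) + (1).
Bound: deg f ≤ 3.
Match coefficients ⇒ f(k) = k*(k**2 + 9*k + 26)/72.
So s_k = (B(k−1)f/C)·t_k = (k*(k + 5)*(k**2 + 9*k + 26)/72)·t_k = k*(k**2 + 9*k + 26)/(8*(k + 2)*(k + 3)*(k + 4)).
Δs = 9/(k**4 + 14*k**3 + 71*k**2 + 154*k + 120), as required.

Yes. s_k = \frac{k \left(k^{2} + 9 k + 26\right)}{8 \left(k + 2\right) \left(k + 3\right) \left(k + 4\right)}.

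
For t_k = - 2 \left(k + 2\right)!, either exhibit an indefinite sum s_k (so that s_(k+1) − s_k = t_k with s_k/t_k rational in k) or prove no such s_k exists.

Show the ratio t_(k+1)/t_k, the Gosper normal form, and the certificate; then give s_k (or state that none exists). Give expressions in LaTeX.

none — t_k is not Gosper-summable

r(k) = k + 3 after simplifying.
A = k + 3, B = 1, C = 1.
Solve (k + 3)·f(k+1) − (1)·f(k) = 1.
deg f ≤ -1 (via 1,0,0).
deg f ≤ -1 is impossible — no certificate.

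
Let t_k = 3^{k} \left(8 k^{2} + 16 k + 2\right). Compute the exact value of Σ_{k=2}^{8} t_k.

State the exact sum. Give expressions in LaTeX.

t_(k+1)/t_k = 3*(4*k**2 + 16*k + 13)/(4*k**2 + 8*k + 1).
Factor: A=3; B=1; C=k**2 + 2*k + 1/4.
Key eq: (3)·f(k+1) = (1)·f(k) + (k**2 + 2*k + 1/4).
deg f ≤ 2 (via 0,0,2).
Solve for f: f(k) = (2*k - 1)**2/8 (degree 2 ≤ 2).
So s_k = (B(k−1)f/C)·t_k = ((2*k - 1)**2/(2*(4*k**2 + 8*k + 1)))·t_k = 3**k*(4*k**2 - 4*k + 1).
s_(k+1) − s_k = 3**k*(8*k**2 + 16*k + 2) = t_k.
Evaluate s at k=9 and k=2: 5688387 and 81; difference 5688306.

Σ = 5688306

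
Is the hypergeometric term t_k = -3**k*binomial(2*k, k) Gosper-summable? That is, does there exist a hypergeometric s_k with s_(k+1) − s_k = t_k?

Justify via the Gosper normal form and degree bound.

No; the degree bound rules out any f.

t_(k+1)/t_k = 6*(2*k + 1)/(k + 1).
Gosper form: A/B · C(k+1)/C(k) with A=12*k + 6, B=k + 1, C=1.
Solve (12*k + 6)·f(k+1) − (k)·f(k) = 1.
From deg A=1, deg B=1, deg C=0: d=-1.
Negative degree bound (-1): no f exists, t_k not Gosper-summable.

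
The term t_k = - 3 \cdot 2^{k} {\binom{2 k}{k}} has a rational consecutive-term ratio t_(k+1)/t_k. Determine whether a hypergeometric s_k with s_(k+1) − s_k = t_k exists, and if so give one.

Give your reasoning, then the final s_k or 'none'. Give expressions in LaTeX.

no hypergeometric antidifference exists

The ratio is 4*(2*k + 1)/(k + 1).
Gosper form: A/B · C(k+1)/C(k) with A=8*k + 4, B=k + 1, C=1.
Solve (8*k + 4)·f(k+1) − (k)·f(k) = 1.
Degrees (1,1,0) ⇒ d ≤ -1.
Bound -1 < 0, so the key equation has no polynomial solution.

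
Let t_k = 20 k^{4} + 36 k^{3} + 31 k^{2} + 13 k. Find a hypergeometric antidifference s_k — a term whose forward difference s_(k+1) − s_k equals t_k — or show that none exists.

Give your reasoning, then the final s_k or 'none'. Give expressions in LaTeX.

s_k = k \left(4 k^{4} - k^{3} - k^{2} - 2\right)

Step 1: r(k) = (20*k**4 + 116*k**3 + 259*k**2 + 263*k + 100)/(k*(20*k**3 + 36*k**2 + 31*k + 13)).
Take A(k)=1, B(k)=1, C(k)=k**4 + 9*k**3/5 + 31*k**2/20 + 13*k/20.
Key eq: (1)·f(k+1) = (1)·f(k) + (k**4 + 9*k**3/5 + 31*k**2/20 + 13*k/20).
From deg A=0, deg B=0, deg C=4: d=5.
Coefficient equations give f(k) = k*(k - 1)*(4*k**3 + 3*k**2 + 2*k + 2)/20.
Then R = B(k−1)f/C = (k - 1)*(4*k**3 + 3*k**2 + 2*k + 2)/(20*k**3 + 36*k**2 + 31*k + 13), so s_k = R(k)·t_k = k*(4*k**4 - k**3 - k**2 - 2).
Verify: k*(20*k**3 + 36*k**2 + 31*k + 13) matches t_k.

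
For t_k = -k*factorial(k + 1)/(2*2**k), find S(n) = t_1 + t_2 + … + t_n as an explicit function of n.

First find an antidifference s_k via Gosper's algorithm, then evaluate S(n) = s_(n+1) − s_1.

S(n) = 1 - factorial(n + 2)/(2*2**n)

Step 1: r(k) = (k + 1)*(k + 2)/(2*k).
Factor: A=k/2 + 1; B=1; C=k.
Key eq: (k/2 + 1)·f(k+1) = (1)·f(k) + (k).
deg f ≤ 0 (via 1,0,1).
Match coefficients ⇒ f(k) = 2.
So s_k = (B(k−1)f/C)·t_k = (2/k)·t_k = -factorial(k + 1)/2**k.
Check: Δs_k = -k*factorial(k + 1)/(2*2**k). ✓
Evaluate: s_(n+1) = -2**(-n - 1)*factorial(n + 2); subtract s_(1) = -1 ⇒ S(n) = 1 - factorial(n + 2)/(2*2**n).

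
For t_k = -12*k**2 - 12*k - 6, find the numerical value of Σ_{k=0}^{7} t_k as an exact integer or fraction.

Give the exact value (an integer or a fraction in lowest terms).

t_(k+1)/t_k = (2*k**2 + 6*k + 5)/(2*k**2 + 2*k + 1).
So A=1 and B=1, with C=k**2 + k + 1/2.
Set up (1)·f(k+1) − (1)·f(k) − (k**2 + k + 1/2) = 0.
Degrees (0,0,2) ⇒ d ≤ 3.
A polynomial solution: f(k) = k*(2*k**2 + 1)/6.
So s_k = (B(k−1)f/C)·t_k = (k*(2*k**2 + 1)/(3*(2*k**2 + 2*k + 1)))·t_k = -4*k**3 - 2*k.
Verify: -12*k**2 - 12*k - 6 matches t_k.
Σ_(k=0)^(7) t_k = s_(8) − s_(0) = -2064 − (0) = -2064.

Σ = -2064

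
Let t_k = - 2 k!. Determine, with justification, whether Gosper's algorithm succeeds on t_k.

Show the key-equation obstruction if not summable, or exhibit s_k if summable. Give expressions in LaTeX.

The ratio is k + 1.
Factor: A=k + 1; B=1; C=1.
Need (k + 1)·f(k+1) − (1)·f(k) = 1.
Bound: deg f ≤ -1.
d = -1 < 0 ⇒ no nonzero polynomial f; not summable.

No; the degree bound rules out any f.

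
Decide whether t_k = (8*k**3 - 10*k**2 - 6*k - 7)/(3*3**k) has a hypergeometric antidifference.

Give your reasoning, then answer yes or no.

Step 1: r(k) = (8*k**3 + 14*k**2 - 2*k - 15)/(3*(8*k**3 - 10*k**2 - 6*k - 7)).
Normal form (A,B,C) = (1/3, 1, k**3 - 5*k**2/4 - 3*k/4 - 7/8).
Solve (1/3)·f(k+1) − (1)·f(k) = k**3 - 5*k**2/4 - 3*k/4 - 7/8.
Bound: deg f ≤ 3.
Solving with deg f ≤ 3: f(k) = -3*(4*k + 1)*(k**2 + 1)/8.
So s_k = (B(k−1)f/C)·t_k = (-3*(4*k + 1)*(k**2 + 1)/(8*k**3 - 10*k**2 - 6*k - 7))·t_k = (-4*k**3 - k**2 - 4*k - 1)/3**k.
Check: Δs_k = (8*k**3 - 10*k**2 - 6*k - 7)/(3*3**k). ✓

Yes. s_k = (-4*k**3 - k**2 - 4*k - 1)/3**k.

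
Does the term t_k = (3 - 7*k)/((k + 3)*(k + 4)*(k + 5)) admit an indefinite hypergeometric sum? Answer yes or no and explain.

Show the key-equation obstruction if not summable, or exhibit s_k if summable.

Yes. s_k = k*(7 - 3*k)/(4*(k + 3)*(k + 4)).

Ratio r(k) = (k + 3)*(7*k + 4)/((k + 6)*(7*k - 3)).
Take A(k)=k + 3, B(k)=k + 6, C(k)=k - 3/7.
Set up (k + 3)·f(k+1) − (k + 5)·f(k) − (k - 3/7) = 0.
deg f ≤ 2 (via 1,1,1).
Coefficient equations give f(k) = k*(3*k - 7)/28.
Certificate R = B(k−1)f/C = k*(k + 5)*(3*k - 7)/(4*(7*k - 3)) gives s_k = k*(7 - 3*k)/(4*(k + 3)*(k + 4)).
Check: Δs_k = (3 - 7*k)/(k**3 + 12*k**2 + 47*k + 60). ✓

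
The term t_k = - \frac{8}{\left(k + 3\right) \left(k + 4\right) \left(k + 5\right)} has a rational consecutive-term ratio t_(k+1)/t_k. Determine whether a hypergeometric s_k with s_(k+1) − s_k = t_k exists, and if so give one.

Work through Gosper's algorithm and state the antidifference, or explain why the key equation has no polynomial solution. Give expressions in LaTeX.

s_k = \frac{k \left(- k - 7\right)}{3 \left(k + 3\right) \left(k + 4\right)}

t_(k+1)/t_k = (k + 3)/(k + 6).
Normal form (A,B,C) = (k + 3, k + 6, 1).
Key eq: (k + 3)·f(k+1) = (k + 5)·f(k) + (1).
Degrees (1,1,0) ⇒ d ≤ 2.
Match coefficients ⇒ f(k) = k*(k + 7)/24.
R(k) = B(k−1)·f(k)/C(k) = k*(k + 5)*(k + 7)/24; s_k = R·t_k = k*(-k - 7)/(3*(k + 3)*(k + 4)).
Δs = -8/(k**3 + 12*k**2 + 47*k + 60), as required.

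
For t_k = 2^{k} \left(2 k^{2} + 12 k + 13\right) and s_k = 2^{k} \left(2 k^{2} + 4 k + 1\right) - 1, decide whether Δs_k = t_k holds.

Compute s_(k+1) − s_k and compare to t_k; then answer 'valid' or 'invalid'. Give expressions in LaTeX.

valid; difference matches t_k

s_(k+1) = 2**(k + 1)*(4*k + 2*(k + 1)**2 + 5) - 1
s_(k+1) − s_k = 2**k*(2*k**2 + 12*k + 13)
(s_(k+1) − s_k) − t_k = 0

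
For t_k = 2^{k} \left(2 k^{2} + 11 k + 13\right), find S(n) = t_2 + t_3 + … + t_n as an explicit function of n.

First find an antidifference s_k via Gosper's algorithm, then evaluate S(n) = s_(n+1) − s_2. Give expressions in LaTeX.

S(n) = 4 \cdot 2^{n} n^{2} + 14 \cdot 2^{n} n + 16 \cdot 2^{n} - 68

r(k) = 2*(2*k**2 + 15*k + 26)/(2*k**2 + 11*k + 13) after simplifying.
Gosper form: A/B · C(k+1)/C(k) with A=2, B=1, C=k**2 + 11*k/2 + 13/2.
Solve (2)·f(k+1) − (1)·f(k) = k**2 + 11*k/2 + 13/2.
Degrees (0,0,2) ⇒ d ≤ 2.
Solving with deg f ≤ 2: f(k) = (2*k**2 + 3*k + 3)/2.
So s_k = (B(k−1)f/C)·t_k = ((2*k**2 + 3*k + 3)/(2*k**2 + 11*k + 13))·t_k = 2**k*(2*k**2 + 3*k + 3).
s_(k+1) − s_k = 2**k*(2*k**2 + 11*k + 13) = t_k.
Evaluate: s_(n+1) = 2**(n + 1)*(2*n**2 + 7*n + 8); subtract s_(2) = 68 ⇒ S(n) = 4*2**n*n**2 + 14*2**n*n + 16*2**n - 68.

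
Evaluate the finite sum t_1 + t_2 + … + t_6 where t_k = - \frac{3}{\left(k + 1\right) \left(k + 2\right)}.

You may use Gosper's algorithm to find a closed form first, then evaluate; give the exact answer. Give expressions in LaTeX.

The ratio is (k + 1)/(k + 3).
Take A(k)=k + 1, B(k)=k + 3, C(k)=1.
f must satisfy (k + 1)·f(k+1) − (k + 2)·f(k) = 1.
d = 1 from the (1,1,0) case.
Match coefficients ⇒ f(k) = k.
Certificate R = B(k−1)f/C = k*(k + 2) gives s_k = -3*k/(k + 1).
Verify: -3/(k**2 + 3*k + 2) matches t_k.
Evaluate s at k=7 and k=1: -21/8 and -3/2; difference -9/8.

Σ = -9/8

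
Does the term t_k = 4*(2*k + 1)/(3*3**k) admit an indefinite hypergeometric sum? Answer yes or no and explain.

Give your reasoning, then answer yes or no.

Yes. s_k = 4*(-k - 1)/3**k.

Ratio r(k) = (2*k + 3)/(3*(2*k + 1)).
A = 1/3, B = 1, C = k + 1/2.
Need (1/3)·f(k+1) − (1)·f(k) = k + 1/2.
d = 1 from the (0,0,1) case.
Solve for f: f(k) = -3*(k + 1)/2 (degree 1 ≤ 1).
Get s_k = R·t_k = 4*(-k - 1)/3**k with R(k) = B(k−1)f(k)/C(k) = -3*(k + 1)/(2*k + 1).
Verify: 4*(2*k + 1)/(3*3**k) matches t_k.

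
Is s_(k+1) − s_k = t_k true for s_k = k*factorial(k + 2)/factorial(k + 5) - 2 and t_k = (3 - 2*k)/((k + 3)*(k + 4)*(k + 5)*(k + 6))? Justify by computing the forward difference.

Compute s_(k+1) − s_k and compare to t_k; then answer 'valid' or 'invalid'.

s_(k+1) = (k + 1)*factorial(k + 3)/factorial(k + 6) - 2
s_(k+1) − s_k = (3 - 2*k)/((k + 3)*(k + 4)*(k + 5)*(k + 6))
(s_(k+1) − s_k) − t_k = 0

Valid: the claim telescopes to t_k.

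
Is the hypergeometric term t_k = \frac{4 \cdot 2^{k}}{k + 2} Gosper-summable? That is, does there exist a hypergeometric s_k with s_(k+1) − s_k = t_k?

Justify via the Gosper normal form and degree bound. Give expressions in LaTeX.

No — t_k has no hypergeometric antidifference.

Ratio r(k) = 2*(k + 2)/(k + 3).
Gosper form: A/B · C(k+1)/C(k) with A=2*k + 4, B=k + 3, C=1.
f must satisfy (2*k + 4)·f(k+1) − (k + 2)·f(k) = 1.
d = -1 from the (1,1,0) case.
d = -1 < 0 ⇒ no nonzero polynomial f; not summable.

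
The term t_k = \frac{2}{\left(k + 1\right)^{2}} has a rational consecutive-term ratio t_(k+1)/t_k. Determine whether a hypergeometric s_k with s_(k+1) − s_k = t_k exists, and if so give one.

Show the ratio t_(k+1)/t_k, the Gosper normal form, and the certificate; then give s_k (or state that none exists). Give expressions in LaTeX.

t_(k+1)/t_k = (k + 1)**2/(k + 2)**2.
Factor: A=k**2 + 2*k + 1; B=k**2 + 4*k + 4; C=1.
Set up (k**2 + 2*k + 1)·f(k+1) − (k**2 + 2*k + 1)·f(k) − (1) = 0.
Bound: deg f ≤ 0.
Write f(k) = c0. Then LHS − RHS = -1, requiring -1 = 0: contradictory. No certificate.

none (Gosper's algorithm certifies no s_k)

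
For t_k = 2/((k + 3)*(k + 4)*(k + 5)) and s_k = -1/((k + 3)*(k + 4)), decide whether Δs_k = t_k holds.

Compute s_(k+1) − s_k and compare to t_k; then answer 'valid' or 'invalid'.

s_(k+1) = -1/((k + 4)*(k + 5))
s_(k+1) − s_k = 2/(k**3 + 12*k**2 + 47*k + 60)
(s_(k+1) − s_k) − t_k = 0

valid (s_(k+1) − s_k reduces to t_k)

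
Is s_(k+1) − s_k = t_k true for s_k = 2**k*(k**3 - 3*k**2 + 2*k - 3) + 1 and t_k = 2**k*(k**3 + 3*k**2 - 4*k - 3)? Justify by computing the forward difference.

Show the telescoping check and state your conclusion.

valid (s_(k+1) − s_k reduces to t_k)

s_(k+1) = 2*2**k*k**3 - 2*2**k*k - 6*2**k + 1
s_(k+1) − s_k = 2**k*(k**3 + 3*k**2 - 4*k - 3)
(s_(k+1) − s_k) − t_k = 0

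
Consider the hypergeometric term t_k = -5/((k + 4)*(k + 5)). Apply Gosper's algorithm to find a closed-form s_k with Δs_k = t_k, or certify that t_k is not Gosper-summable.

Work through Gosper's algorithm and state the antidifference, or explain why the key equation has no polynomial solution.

s_k = -5*k/(4*k + 16)

The ratio is (k + 4)/(k + 6).
Take A(k)=k + 4, B(k)=k + 6, C(k)=1.
f must satisfy (k + 4)·f(k+1) − (k + 5)·f(k) = 1.
d = 1 from the (1,1,0) case.
Solving with deg f ≤ 1: f(k) = k/4.
Get s_k = R·t_k = -5*k/(4*k + 16) with R(k) = B(k−1)f(k)/C(k) = k*(k + 5)/4.
s_(k+1) − s_k = -5/(k**2 + 9*k + 20) = t_k.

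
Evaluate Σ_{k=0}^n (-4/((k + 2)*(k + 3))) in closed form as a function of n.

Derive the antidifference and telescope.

S(n) = 2*(-n - 1)/(n + 3)

t_(k+1)/t_k = (k + 2)/(k + 4).
A = k + 2, B = k + 4, C = 1.
Key eq: (k + 2)·f(k+1) = (k + 3)·f(k) + (1).
Bound: deg f ≤ 1.
Solving with deg f ≤ 1: f(k) = k/2.
Certificate R = B(k−1)f/C = k*(k + 3)/2 gives s_k = -2*k/(k + 2).
s_(k+1) − s_k = -4/(k**2 + 5*k + 6) = t_k.
Evaluate: s_(n+1) = 2*(-n - 1)/(n + 3); subtract s_(0) = 0 ⇒ S(n) = 2*(-n - 1)/(n + 3).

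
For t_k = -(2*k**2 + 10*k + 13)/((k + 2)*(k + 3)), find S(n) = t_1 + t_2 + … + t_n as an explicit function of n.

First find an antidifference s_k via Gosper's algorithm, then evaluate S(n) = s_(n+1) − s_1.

S(n) = n*(-6*n - 19)/(3*(n + 3))

t_(k+1)/t_k = (k + 2)*(10*k + 2*(k + 1)**2 + 23)/((k + 4)*(2*k**2 + 10*k + 13)).
Normal form (A,B,C) = (k + 2, k + 4, k**2 + 5*k + 13/2).
Key eq: (k + 2)·f(k+1) = (k + 3)·f(k) + (k**2 + 5*k + 13/2).
Bound: deg f ≤ 2.
Solve for f: f(k) = k*(4*k + 9)/4 (degree 2 ≤ 2).
R(k) = B(k−1)·f(k)/C(k) = k*(k + 3)*(4*k + 9)/(2*(2*k**2 + 10*k + 13)); s_k = R·t_k = k*(-4*k - 9)/(2*(k + 2)).
Verify: (-2*k**2 - 10*k - 13)/(k**2 + 5*k + 6) matches t_k.
Telescope: S(n) = s_(n+1) − s_(1) = (-4*n**2 - 17*n - 13)/(2*(n + 3)) − (-13/6) = n*(-6*n - 19)/(3*(n + 3)).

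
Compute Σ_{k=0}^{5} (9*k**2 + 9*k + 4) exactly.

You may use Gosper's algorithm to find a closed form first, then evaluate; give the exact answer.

Step 1: r(k) = (9*k**2 + 27*k + 22)/(9*k**2 + 9*k + 4).
Take A(k)=1, B(k)=1, C(k)=k**2 + k + 4/9.
f must satisfy (1)·f(k+1) − (1)·f(k) = k**2 + k + 4/9.
d = 3 from the (0,0,2) case.
Match coefficients ⇒ f(k) = k*(3*k**2 + 1)/9.
Get s_k = R·t_k = 3*k**3 + k with R(k) = B(k−1)f(k)/C(k) = k*(3*k**2 + 1)/(9*k**2 + 9*k + 4).
Δs = 9*k**2 + 9*k + 4, as required.
Evaluate s at k=6 and k=0: 654 and 0; difference 654.

Σ = 654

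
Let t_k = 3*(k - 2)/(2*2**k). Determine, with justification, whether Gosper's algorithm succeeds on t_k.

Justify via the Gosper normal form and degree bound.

t_(k+1)/t_k = (k - 1)/(2*(k - 2)).
Normal form (A,B,C) = (1/2, 1, k - 2).
Solve (1/2)·f(k+1) − (1)·f(k) = k - 2.
Degrees (0,0,1) ⇒ d ≤ 1.
Solve for f: f(k) = -2*(k - 1) (degree 1 ≤ 1).
So s_k = (B(k−1)f/C)·t_k = (-2*(k - 1)/(k - 2))·t_k = 3*(1 - k)/2**k.
s_(k+1) − s_k = 3*(k - 2)/(2*2**k) = t_k.

Yes. s_k = 3*(1 - k)/2**k.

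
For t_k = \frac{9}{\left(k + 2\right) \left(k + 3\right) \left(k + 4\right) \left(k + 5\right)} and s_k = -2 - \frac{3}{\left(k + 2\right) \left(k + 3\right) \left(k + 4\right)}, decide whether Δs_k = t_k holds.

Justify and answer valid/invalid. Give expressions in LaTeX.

valid (s_(k+1) − s_k reduces to t_k)

s_(k+1) = -2 - 3/((k + 3)*(k + 4)*(k + 5))
s_(k+1) − s_k = 9/((k + 2)*(k + 3)*(k + 4)*(k + 5))
(s_(k+1) − s_k) − t_k = 0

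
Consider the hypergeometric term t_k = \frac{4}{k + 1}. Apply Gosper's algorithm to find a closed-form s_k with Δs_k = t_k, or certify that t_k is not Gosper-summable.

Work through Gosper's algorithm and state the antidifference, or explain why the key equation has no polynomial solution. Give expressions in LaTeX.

Step 1: r(k) = (k + 1)/(k + 2).
Normal form (A,B,C) = (k + 1, k + 2, 1).
Key eq: (k + 1)·f(k+1) = (k + 1)·f(k) + (1).
deg f ≤ 0 (via 1,1,0).
Generic f = c0 gives residual -1; -1 = 0 cannot hold, so t_k is not Gosper-summable.

not Gosper-summable; s_k does not exist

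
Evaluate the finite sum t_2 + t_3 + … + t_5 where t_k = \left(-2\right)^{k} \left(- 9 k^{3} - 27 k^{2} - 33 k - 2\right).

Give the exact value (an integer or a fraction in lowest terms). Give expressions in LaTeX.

Σ = 48376

Compute t_(k+1)/t_k: get 2*(-9*k**3 - 54*k**2 - 114*k - 71)/(9*k**3 + 27*k**2 + 33*k + 2).
Factor: A=-2; B=1; C=k**3 + 3*k**2 + 11*k/3 + 2/9.
Need (-2)·f(k+1) − (1)·f(k) = k**3 + 3*k**2 + 11*k/3 + 2/9.
From deg A=0, deg B=0, deg C=3: d=3.
Solving with deg f ≤ 3: f(k) = -(3*k**3 + 3*k**2 + k - 4)/9.
So s_k = (B(k−1)f/C)·t_k = (-(3*k**3 + 3*k**2 + k - 4)/(9*k**3 + 27*k**2 + 33*k + 2))·t_k = (-2)**k*(3*k**3 + 3*k**2 + k - 4).
Check: Δs_k = (-2)**k*(-9*k**3 - 27*k**2 - 33*k - 2). ✓
Telescoping: Σ = s_(6) − s_(2) = 48512 − (136) = 48376.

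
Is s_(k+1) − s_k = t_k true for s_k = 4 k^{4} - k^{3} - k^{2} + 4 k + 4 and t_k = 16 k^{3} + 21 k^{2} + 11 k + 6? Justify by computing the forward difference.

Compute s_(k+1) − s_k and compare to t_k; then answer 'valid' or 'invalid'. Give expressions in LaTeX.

s_(k+1) = 4*k**4 + 15*k**3 + 20*k**2 + 15*k + 10
s_(k+1) − s_k = 16*k**3 + 21*k**2 + 11*k + 6
(s_(k+1) − s_k) − t_k = 0

valid; difference matches t_k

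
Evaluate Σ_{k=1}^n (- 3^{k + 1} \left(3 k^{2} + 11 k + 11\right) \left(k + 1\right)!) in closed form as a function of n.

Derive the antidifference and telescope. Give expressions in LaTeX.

Step 1: r(k) = 3*(3*k**3 + 23*k**2 + 59*k + 50)/(3*k**2 + 11*k + 11).
Normal form (A,B,C) = (3*k + 6, 1, k**2 + 11*k/3 + 11/3).
Solve (3*k + 6)·f(k+1) − (1)·f(k) = k**2 + 11*k/3 + 11/3.
d = 1 from the (1,0,2) case.
A polynomial solution: f(k) = (k + 1)/3.
So s_k = (B(k−1)f/C)·t_k = ((k + 1)/(3*k**2 + 11*k + 11))·t_k = -3**(k + 1)*(k + 1)*factorial(k + 1).
s_(k+1) − s_k = -3**(k + 1)*(3*k**2 + 11*k + 11)*factorial(k + 1) = t_k.
Telescope: S(n) = s_(n+1) − s_(1) = -3**(n + 2)*(n + 2)*factorial(n + 2) − (-36) = -9*3**n*n*factorial(n + 2) - 18*3**n*factorial(n + 2) + 36.

S(n) = - 9 \cdot 3^{n} n \left(n + 2\right)! - 18 \cdot 3^{n} \left(n + 2\right)! + 36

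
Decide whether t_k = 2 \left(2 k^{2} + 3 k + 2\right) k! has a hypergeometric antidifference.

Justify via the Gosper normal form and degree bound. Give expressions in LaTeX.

Yes. s_k = 2 \left(2 k + 1\right) k!.

t_(k+1)/t_k = (k + 1)*(3*k + 2*(k + 1)**2 + 5)/(2*k**2 + 3*k + 2).
So A=k + 1 and B=1, with C=k**2 + 3*k/2 + 1.
Key eq: (k + 1)·f(k+1) = (1)·f(k) + (k**2 + 3*k/2 + 1).
Bound: deg f ≤ 1.
Coefficient equations give f(k) = (2*k + 1)/2.
Then R = B(k−1)f/C = (2*k + 1)/(2*k**2 + 3*k + 2), so s_k = R(k)·t_k = 2*(2*k + 1)*factorial(k).
Check: Δs_k = 2*(2*k**2 + 3*k + 2)*factorial(k). ✓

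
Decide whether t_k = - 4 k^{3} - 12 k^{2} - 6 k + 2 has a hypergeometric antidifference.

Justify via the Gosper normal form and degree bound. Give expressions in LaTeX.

t_(k+1)/t_k = (2*k**3 + 12*k**2 + 21*k + 10)/(2*k**3 + 6*k**2 + 3*k - 1).
Factor: A=1; B=1; C=k**3 + 3*k**2 + 3*k/2 - 1/2.
Key eq: (1)·f(k+1) = (1)·f(k) + (k**3 + 3*k**2 + 3*k/2 - 1/2).
deg f ≤ 4 (via 0,0,3).
Match coefficients ⇒ f(k) = k*(k + 1)*(k**2 + k - 3)/4.
Certificate R = B(k−1)f/C = k*(k**2 + k - 3)/(2*(2*k**2 + 4*k - 1)) gives s_k = k*(-k**3 - 2*k**2 + 2*k + 3).
s_(k+1) − s_k = -4*k**3 - 12*k**2 - 6*k + 2 = t_k.

Yes. s_k = k \left(- k^{3} - 2 k^{2} + 2 k + 3\right).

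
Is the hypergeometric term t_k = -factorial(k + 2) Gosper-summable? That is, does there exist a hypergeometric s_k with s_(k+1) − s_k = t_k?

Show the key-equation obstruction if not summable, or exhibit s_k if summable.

r(k) = k + 3 after simplifying.
So A=k + 3 and B=1, with C=1.
f must satisfy (k + 3)·f(k+1) − (1)·f(k) = 1.
Bound: deg f ≤ -1.
d = -1 < 0 ⇒ no nonzero polynomial f; not summable.

No — negative degree bound, so no certificate f.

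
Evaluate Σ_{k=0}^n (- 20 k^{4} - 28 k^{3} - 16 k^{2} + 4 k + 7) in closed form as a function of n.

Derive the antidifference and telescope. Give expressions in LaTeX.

The ratio is (20*k**4 + 108*k**3 + 220*k**2 + 192*k + 53)/(20*k**4 + 28*k**3 + 16*k**2 - 4*k - 7).
Normal form (A,B,C) = (1, 1, k**4 + 7*k**3/5 + 4*k**2/5 - k/5 - 7/20).
Key eq: (1)·f(k+1) = (1)·f(k) + (k**4 + 7*k**3/5 + 4*k**2/5 - k/5 - 7/20).
From deg A=0, deg B=0, deg C=4: d=5.
Coefficient equations give f(k) = k*(4*k**4 - 3*k**3 - 2*k**2 - 3*k - 3)/20.
R(k) = B(k−1)·f(k)/C(k) = k*(4*k**4 - 3*k**3 - 2*k**2 - 3*k - 3)/(20*k**4 + 28*k**3 + 16*k**2 - 4*k - 7); s_k = R·t_k = k*(-4*k**4 + 3*k**3 + 2*k**2 + 3*k + 3).
Check: Δs_k = -20*k**4 - 28*k**3 - 16*k**2 + 4*k + 7. ✓
s_(n+1) = -4*n**5 - 17*n**4 - 26*n**3 - 13*n**2 + 7*n + 7 and s_(0) = 0, so S(n) = -4*n**5 - 17*n**4 - 26*n**3 - 13*n**2 + 7*n + 7.

S(n) = - 4 n^{5} - 17 n^{4} - 26 n^{3} - 13 n^{2} + 7 n + 7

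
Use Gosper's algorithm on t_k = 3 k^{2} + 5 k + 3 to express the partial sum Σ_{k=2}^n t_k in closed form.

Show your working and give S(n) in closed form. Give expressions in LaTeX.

r(k) = (3*k**2 + 11*k + 11)/(3*k**2 + 5*k + 3) after simplifying.
Normal form (A,B,C) = (1, 1, k**2 + 5*k/3 + 1).
Key eq: (1)·f(k+1) = (1)·f(k) + (k**2 + 5*k/3 + 1).
Degrees (0,0,2) ⇒ d ≤ 3.
Match coefficients ⇒ f(k) = k*(k**2 + k + 1)/3.
Certificate R = B(k−1)f/C = k*(k**2 + k + 1)/(3*k**2 + 5*k + 3) gives s_k = k*(k**2 + k + 1).
Δs = 3*k**2 + 5*k + 3, as required.
s_(n+1) = n**3 + 4*n**2 + 6*n + 3 and s_(2) = 14, so S(n) = n**3 + 4*n**2 + 6*n - 11.

S(n) = n^{3} + 4 n^{2} + 6 n - 11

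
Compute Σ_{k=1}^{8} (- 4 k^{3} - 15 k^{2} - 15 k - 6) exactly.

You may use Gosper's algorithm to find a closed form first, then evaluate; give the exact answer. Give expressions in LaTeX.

The ratio is (4*k**3 + 27*k**2 + 57*k + 40)/(4*k**3 + 15*k**2 + 15*k + 6).
So A=1 and B=1, with C=k**3 + 15*k**2/4 + 15*k/4 + 3/2.
Set up (1)·f(k+1) − (1)·f(k) − (k**3 + 15*k**2/4 + 15*k/4 + 3/2) = 0.
Bound: deg f ≤ 4.
A polynomial solution: f(k) = k*(k**3 + 3*k**2 + k + 1)/4.
Get s_k = R·t_k = k*(-k**3 - 3*k**2 - k - 1) with R(k) = B(k−1)f(k)/C(k) = k*(k**3 + 3*k**2 + k + 1)/(4*k**3 + 15*k**2 + 15*k + 6).
Verify: -4*k**3 - 15*k**2 - 15*k - 6 matches t_k.
Telescoping: Σ = s_(9) − s_(1) = -8838 − (-6) = -8832.

Σ = -8832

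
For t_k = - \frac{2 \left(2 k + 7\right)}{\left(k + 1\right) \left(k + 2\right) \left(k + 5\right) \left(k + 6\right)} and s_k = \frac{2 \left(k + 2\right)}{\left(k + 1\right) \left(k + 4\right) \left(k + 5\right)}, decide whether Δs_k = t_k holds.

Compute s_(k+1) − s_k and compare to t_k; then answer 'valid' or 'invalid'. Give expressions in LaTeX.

s_(k+1) = 2*(k + 3)/((k + 2)*(k + 5)*(k + 6))
s_(k+1) − s_k = 2*(-2*k**2 - 9*k - 12)/(k**5 + 18*k**4 + 121*k**3 + 372*k**2 + 508*k + 240)
(s_(k+1) − s_k) − t_k = 4*(3*k + 8)/(k**5 + 18*k**4 + 121*k**3 + 372*k**2 + 508*k + 240)

Invalid: residual \frac{4 \left(3 k + 8\right)}{k^{5} + 18 k^{4} + 121 k^{3} + 372 k^{2} + 508 k + 240} ≠ 0.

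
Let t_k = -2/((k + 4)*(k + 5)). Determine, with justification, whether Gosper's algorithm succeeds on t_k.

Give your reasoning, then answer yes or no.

Compute t_(k+1)/t_k: get (k + 4)/(k + 6).
A = k + 4, B = k + 6, C = 1.
f must satisfy (k + 4)·f(k+1) − (k + 5)·f(k) = 1.
Bound: deg f ≤ 1.
Match coefficients ⇒ f(k) = k/4.
Get s_k = R·t_k = -k/(2*k + 8) with R(k) = B(k−1)f(k)/C(k) = k*(k + 5)/4.
Check: Δs_k = -2/(k**2 + 9*k + 20). ✓

Yes. s_k = -k/(2*k + 8).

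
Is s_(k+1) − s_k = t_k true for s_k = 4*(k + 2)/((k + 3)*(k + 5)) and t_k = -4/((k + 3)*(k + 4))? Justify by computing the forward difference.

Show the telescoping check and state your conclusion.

s_(k+1) = 4*(k + 3)/((k + 4)*(k + 6))
s_(k+1) − s_k = 4*(-k**2 - 5*k - 3)/(k**4 + 18*k**3 + 119*k**2 + 342*k + 360)
(s_(k+1) − s_k) − t_k = 12*(2*k + 9)/(k**4 + 18*k**3 + 119*k**2 + 342*k + 360)

Invalid: residual 12*(2*k + 9)/(k**4 + 18*k**3 + 119*k**2 + 342*k + 360) ≠ 0.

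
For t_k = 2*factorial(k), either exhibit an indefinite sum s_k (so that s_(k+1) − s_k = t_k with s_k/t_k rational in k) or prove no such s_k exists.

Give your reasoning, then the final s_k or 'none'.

Ratio r(k) = k + 1.
A = k + 1, B = 1, C = 1.
Solve (k + 1)·f(k+1) − (1)·f(k) = 1.
deg f ≤ -1 (via 1,0,0).
deg f ≤ -1 is impossible — no certificate.

no hypergeometric antidifference exists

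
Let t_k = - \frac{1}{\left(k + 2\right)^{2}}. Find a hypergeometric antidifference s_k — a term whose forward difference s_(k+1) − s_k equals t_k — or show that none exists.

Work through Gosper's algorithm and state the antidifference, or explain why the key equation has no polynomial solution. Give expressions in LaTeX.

none (Gosper's algorithm certifies no s_k)

Step 1: r(k) = (k + 2)**2/(k + 3)**2.
Take A(k)=k**2 + 4*k + 4, B(k)=k**2 + 6*k + 9, C(k)=1.
Key eq: (k**2 + 4*k + 4)·f(k+1) = (k**2 + 4*k + 4)·f(k) + (1).
Degrees (2,2,0) ⇒ d ≤ 0.
Generic f = c0 gives residual -1; -1 = 0 cannot hold, so t_k is not Gosper-summable.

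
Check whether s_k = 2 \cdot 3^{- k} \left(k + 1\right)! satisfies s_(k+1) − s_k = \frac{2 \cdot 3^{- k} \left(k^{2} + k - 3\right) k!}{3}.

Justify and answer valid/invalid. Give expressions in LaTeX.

s_(k+1) = 2*factorial(k + 2)/(3*3**k)
s_(k+1) − s_k = 2*(k - 1)*factorial(k + 1)/(3*3**k)
(s_(k+1) − s_k) − t_k = -2*(k - 2)*factorial(k)/(3*3**k)

Invalid: residual - \frac{2 \cdot 3^{- k} \left(k - 2\right) k!}{3} ≠ 0.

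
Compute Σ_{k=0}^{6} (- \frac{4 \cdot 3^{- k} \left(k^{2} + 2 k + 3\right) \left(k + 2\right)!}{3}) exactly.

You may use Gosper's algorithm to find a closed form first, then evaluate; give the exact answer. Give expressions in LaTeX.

r(k) = (k + 3)*(2*k + (k + 1)**2 + 5)/(3*(k**2 + 2*k + 3)) after simplifying.
So A=k/3 + 1 and B=1, with C=k**2 + 2*k + 3.
Need (k/3 + 1)·f(k+1) − (1)·f(k) = k**2 + 2*k + 3.
From deg A=1, deg B=0, deg C=2: d=1.
Solve for f: f(k) = 3*(k + 1) (degree 1 ≤ 1).
Certificate R = B(k−1)f/C = 3*(k + 1)/(k**2 + 2*k + 3) gives s_k = -4*(k + 1)*factorial(k + 2)/3**k.
Verify: -4*(k**2 + 2*k + 3)*factorial(k + 2)/(3*3**k) matches t_k.
Sum = s_(7) − s_(0); s_(7) = -143360/27, s_(0) = -8 ⇒ -143144/27.

Σ = -143144/27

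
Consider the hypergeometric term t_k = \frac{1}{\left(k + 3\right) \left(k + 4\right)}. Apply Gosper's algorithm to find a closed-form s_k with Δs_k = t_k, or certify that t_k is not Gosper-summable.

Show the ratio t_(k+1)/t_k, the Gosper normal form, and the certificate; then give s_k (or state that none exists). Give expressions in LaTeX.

Step 1: r(k) = (k + 3)/(k + 5).
Take A(k)=k + 3, B(k)=k + 5, C(k)=1.
Key eq: (k + 3)·f(k+1) = (k + 4)·f(k) + (1).
Bound: deg f ≤ 1.
A polynomial solution: f(k) = k/3.
R(k) = B(k−1)·f(k)/C(k) = k*(k + 4)/3; s_k = R·t_k = k/(3*(k + 3)).
Check: Δs_k = 1/(k**2 + 7*k + 12). ✓

s_k = \frac{k}{3 \left(k + 3\right)}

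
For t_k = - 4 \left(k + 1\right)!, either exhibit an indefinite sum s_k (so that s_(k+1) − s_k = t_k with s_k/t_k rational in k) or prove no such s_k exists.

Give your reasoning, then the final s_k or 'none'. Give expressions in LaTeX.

The ratio is k + 2.
Take A(k)=k + 2, B(k)=1, C(k)=1.
f must satisfy (k + 2)·f(k+1) − (1)·f(k) = 1.
From deg A=1, deg B=0, deg C=0: d=-1.
d = -1 < 0 ⇒ no nonzero polynomial f; not summable.

none (Gosper's algorithm certifies no s_k)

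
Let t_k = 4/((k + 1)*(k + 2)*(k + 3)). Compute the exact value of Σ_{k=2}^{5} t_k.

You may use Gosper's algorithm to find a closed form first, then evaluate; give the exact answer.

t_(k+1)/t_k = (k + 1)/(k + 4).
Normal form (A,B,C) = (k + 1, k + 4, 1).
Key eq: (k + 1)·f(k+1) = (k + 3)·f(k) + (1).
Bound: deg f ≤ 2.
Solving with deg f ≤ 2: f(k) = k*(k + 3)/4.
Then R = B(k−1)f/C = k*(k + 3)**2/4, so s_k = R(k)·t_k = k*(k + 3)/((k + 1)*(k + 2)).
Verify: 4/(k**3 + 6*k**2 + 11*k + 6) matches t_k.
Sum = s_(6) − s_(2); s_(6) = 27/28, s_(2) = 5/6 ⇒ 11/84.

Σ = 11/84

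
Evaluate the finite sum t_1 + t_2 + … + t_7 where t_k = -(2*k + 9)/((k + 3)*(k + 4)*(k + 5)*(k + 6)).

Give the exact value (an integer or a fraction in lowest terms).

Step 1: r(k) = (k + 3)*(2*k + 11)/((k + 7)*(2*k + 9)).
Take A(k)=k + 3, B(k)=k + 7, C(k)=k + 9/2.
Key eq: (k + 3)·f(k+1) = (k + 6)·f(k) + (k + 9/2).
From deg A=1, deg B=1, deg C=1: d=3.
Coefficient equations give f(k) = k*(k + 4)*(k + 8)/30.
Get s_k = R·t_k = k*(-k - 8)/(15*(k**2 + 8*k + 15)) with R(k) = B(k−1)f(k)/C(k) = k*(k + 4)*(k + 6)*(k + 8)/(15*(2*k + 9)).
Δs = (-2*k - 9)/(k**4 + 18*k**3 + 119*k**2 + 342*k + 360), as required.
Telescoping: Σ = s_(8) − s_(1) = -128/2145 − (-1/40) = -119/3432.

Σ = -119/3432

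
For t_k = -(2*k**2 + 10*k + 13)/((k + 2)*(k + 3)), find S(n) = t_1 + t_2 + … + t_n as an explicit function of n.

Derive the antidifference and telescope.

t_(k+1)/t_k = (k + 2)*(10*k + 2*(k + 1)**2 + 23)/((k + 4)*(2*k**2 + 10*k + 13)).
So A=k + 2 and B=k + 4, with C=k**2 + 5*k + 13/2.
f must satisfy (k + 2)·f(k+1) − (k + 3)·f(k) = k**2 + 5*k + 13/2.
Degrees (1,1,2) ⇒ d ≤ 2.
A polynomial solution: f(k) = k*(4*k + 9)/4.
Certificate R = B(k−1)f/C = k*(k + 3)*(4*k + 9)/(2*(2*k**2 + 10*k + 13)) gives s_k = k*(-4*k - 9)/(2*(k + 2)).
Δs = (-2*k**2 - 10*k - 13)/(k**2 + 5*k + 6), as required.
Σ_(k=1)^n t_k = s_(n+1) − s_(1) = ((-4*n**2 - 17*n - 13)/(2*(n + 3))) − (-13/6), i.e. n*(-6*n - 19)/(3*(n + 3)).

S(n) = n*(-6*n - 19)/(3*(n + 3))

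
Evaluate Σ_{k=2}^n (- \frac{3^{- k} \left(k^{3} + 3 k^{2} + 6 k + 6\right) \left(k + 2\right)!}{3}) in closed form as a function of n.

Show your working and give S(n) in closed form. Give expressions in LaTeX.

S(n) = \frac{32}{3} - \frac{3^{- n} n^{2} \left(n + 3\right)!}{3} - 3^{- n} n \left(n + 3\right)!

t_(k+1)/t_k = (k**4 + 9*k**3 + 33*k**2 + 61*k + 48)/(3*(k**3 + 3*k**2 + 6*k + 6)).
So A=k/3 + 1 and B=1, with C=k**3 + 3*k**2 + 6*k + 6.
Solve (k/3 + 1)·f(k+1) − (1)·f(k) = k**3 + 3*k**2 + 6*k + 6.
From deg A=1, deg B=0, deg C=3: d=2.
Coefficient equations give f(k) = 3*(k - 1)*(k + 2).
R(k) = B(k−1)·f(k)/C(k) = 3*(k - 1)*(k + 2)/(k**3 + 3*k**2 + 6*k + 6); s_k = R·t_k = -(k - 1)*(k + 2)*factorial(k + 2)/3**k.
Verify: -(k**3 + 3*k**2 + 6*k + 6)*factorial(k + 2)/(3*3**k) matches t_k.
Telescope: S(n) = s_(n+1) − s_(2) = -3**(-n - 1)*n*(n + 3)*factorial(n + 3) − (-32/3) = 32/3 - n**2*factorial(n + 3)/(3*3**n) - n*factorial(n + 3)/3**n.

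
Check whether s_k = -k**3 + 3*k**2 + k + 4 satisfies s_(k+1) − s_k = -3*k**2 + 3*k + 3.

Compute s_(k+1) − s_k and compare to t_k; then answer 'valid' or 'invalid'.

Valid — Δs_k = t_k.

s_(k+1) = -k**3 + 4*k + 7
s_(k+1) − s_k = -3*k**2 + 3*k + 3
(s_(k+1) − s_k) − t_k = 0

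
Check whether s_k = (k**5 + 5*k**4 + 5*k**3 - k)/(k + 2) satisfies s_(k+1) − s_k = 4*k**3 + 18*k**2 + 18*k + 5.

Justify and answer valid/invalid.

s_(k+1) = (-k + (k + 1)**5 + 5*(k + 1)**4 + 5*(k + 1)**3 - 1)/(k + 3)
s_(k+1) − s_k = (4*k**5 + 35*k**4 + 110*k**3 + 150*k**2 + 91*k + 20)/(k**2 + 5*k + 6)
(s_(k+1) − s_k) − t_k = (-3*k**4 - 22*k**3 - 53*k**2 - 42*k - 10)/(k**2 + 5*k + 6)

Invalid: residual (-3*k**4 - 22*k**3 - 53*k**2 - 42*k - 10)/(k**2 + 5*k + 6) ≠ 0.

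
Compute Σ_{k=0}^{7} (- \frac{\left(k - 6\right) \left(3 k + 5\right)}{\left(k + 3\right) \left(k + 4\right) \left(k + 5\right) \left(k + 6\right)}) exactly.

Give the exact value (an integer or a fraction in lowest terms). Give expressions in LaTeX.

Step 1: r(k) = (k - 5)*(k + 3)*(3*k + 8)/((k - 6)*(k + 7)*(3*k + 5)).
A = k + 3, B = k + 7, C = k**2 - 13*k/3 - 10.
Set up (k + 3)·f(k+1) − (k + 6)·f(k) − (k**2 - 13*k/3 - 10) = 0.
d = 3 from the (1,1,2) case.
Match coefficients ⇒ f(k) = -k*(k**2 + 72*k + 127)/60.
R(k) = B(k−1)·f(k)/C(k) = -k*(k + 6)*(k**2 + 72*k + 127)/(20*(k - 6)*(3*k + 5)); s_k = R·t_k = k*(k**2 + 72*k + 127)/(20*(k**3 + 12*k**2 + 47*k + 60)).
s_(k+1) − s_k = (-3*k**2 + 13*k + 30)/(k**4 + 18*k**3 + 119*k**2 + 342*k + 360) = t_k.
Evaluate s at k=8 and k=0: 59/330 and 0; difference 59/330.

Σ = 59/330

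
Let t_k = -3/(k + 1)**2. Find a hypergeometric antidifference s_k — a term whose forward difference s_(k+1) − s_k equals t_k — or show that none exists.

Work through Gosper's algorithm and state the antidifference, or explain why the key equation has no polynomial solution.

none — t_k is not Gosper-summable

Step 1: r(k) = (k + 1)**2/(k + 2)**2.
Normal form (A,B,C) = (k**2 + 2*k + 1, k**2 + 4*k + 4, 1).
Key eq: (k**2 + 2*k + 1)·f(k+1) = (k**2 + 2*k + 1)·f(k) + (1).
d = 0 from the (2,2,0) case.
Write f(k) = c0. Then LHS − RHS = -1, requiring -1 = 0: contradictory. No certificate.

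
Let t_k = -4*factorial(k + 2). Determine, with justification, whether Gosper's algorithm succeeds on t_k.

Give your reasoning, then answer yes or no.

No — negative degree bound, so no certificate f.

Compute t_(k+1)/t_k: get k + 3.
Take A(k)=k + 3, B(k)=1, C(k)=1.
Solve (k + 3)·f(k+1) − (1)·f(k) = 1.
Bound: deg f ≤ -1.
deg f ≤ -1 is impossible — no certificate.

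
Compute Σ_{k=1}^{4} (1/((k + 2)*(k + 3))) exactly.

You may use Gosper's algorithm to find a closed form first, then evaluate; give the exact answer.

Σ = 4/21

Step 1: r(k) = (k + 2)/(k + 4).
Factor: A=k + 2; B=k + 4; C=1.
Key eq: (k + 2)·f(k+1) = (k + 3)·f(k) + (1).
Bound: deg f ≤ 1.
Solving with deg f ≤ 1: f(k) = k/2.
Certificate R = B(k−1)f/C = k*(k + 3)/2 gives s_k = k/(2*(k + 2)).
Check: Δs_k = 1/(k**2 + 5*k + 6). ✓
Σ_(k=1)^(4) t_k = s_(5) − s_(1) = 5/14 − (1/6) = 4/21.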